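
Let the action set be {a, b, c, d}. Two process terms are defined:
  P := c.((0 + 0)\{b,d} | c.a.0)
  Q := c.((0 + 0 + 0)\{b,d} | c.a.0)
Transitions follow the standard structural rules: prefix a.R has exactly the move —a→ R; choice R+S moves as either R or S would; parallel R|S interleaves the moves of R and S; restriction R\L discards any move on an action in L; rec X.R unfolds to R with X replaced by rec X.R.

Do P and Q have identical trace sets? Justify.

YES

LTS(P): 4 reachable states
  m0 = c.((0 + 0)\{b,d} | c.a.0) | —c→ m1
  m1 = (0 + 0)\{b,d} | c.a.0 | —c→ m2
  m2 = (0 + 0)\{b,d} | a.0 | —a→ m3
  m3 = (0 + 0)\{b,d} | 0 | stopped
LTS(Q): 4 reachable states
  n0 = c.((0 + 0 + 0)\{b,d} | c.a.0) | —c→ n1
  n1 = (0 + 0 + 0)\{b,d} | c.a.0 | —c→ n2
  n2 = (0 + 0 + 0)\{b,d} | a.0 | —a→ n3
  n3 = (0 + 0 + 0)\{b,d} | 0 | stopped
Partition-refinement fixed point:
  B0 = {m0, n0}
  B1 = {m1, n1}
  B2 = {m2, n2}
  B3 = {m3, n3}
m0 ∈ B0, n0 ∈ B0 → same block
Bisimilar ⇒ trace-equivalent.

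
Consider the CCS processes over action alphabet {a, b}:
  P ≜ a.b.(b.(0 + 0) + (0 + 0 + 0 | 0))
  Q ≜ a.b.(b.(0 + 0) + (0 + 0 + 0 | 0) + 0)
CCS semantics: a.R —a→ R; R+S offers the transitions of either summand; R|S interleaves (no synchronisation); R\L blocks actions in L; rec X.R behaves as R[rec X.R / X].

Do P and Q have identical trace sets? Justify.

Reachable graph of P (4 states):
  p0 = a.b.(b.(0 + 0) + (0 + 0 + 0 | 0)) | -a-> p1
  p1 = b.(b.(0 + 0) + (0 + 0 + 0 | 0)) | -b-> p2
  p2 = b.(0 + 0) + (0 + 0 + 0 | 0) | -b-> p3
  p3 = 0 + 0 | deadlocked
Reachable graph of Q (4 states):
  q0 = a.b.(b.(0 + 0) + (0 + 0 + 0 | 0) + 0) | -a-> q1
  q1 = b.(b.(0 + 0) + (0 + 0 + 0 | 0) + 0) | -b-> q2
  q2 = b.(0 + 0) + (0 + 0 + 0 | 0) + 0 | -b-> q3
  q3 = 0 + 0 | deadlocked
Bisimilarity quotient blocks:
  B0 = {p0, q0}
  B1 = {p1, q1}
  B2 = {p2, q2}
  B3 = {p3, q3}
p0 ∈ B0, q0 ∈ B0 → same block
Bisimilar ⇒ trace-equivalent.

traces(P) = traces(Q)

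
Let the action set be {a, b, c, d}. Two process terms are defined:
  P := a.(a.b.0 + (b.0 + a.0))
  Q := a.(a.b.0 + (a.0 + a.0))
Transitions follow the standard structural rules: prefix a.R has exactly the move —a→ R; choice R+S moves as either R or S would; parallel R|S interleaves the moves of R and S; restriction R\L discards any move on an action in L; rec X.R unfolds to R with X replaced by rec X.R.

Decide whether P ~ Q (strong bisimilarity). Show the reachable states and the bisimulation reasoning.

NO

Reachable graph of P (4 states):
  s0 = a.(a.b.0 + (b.0 + a.0)) → --a--▸ s1
  s1 = a.b.0 + (b.0 + a.0) → --a--▸ s2, --a--▸ s3, --b--▸ s2
  s2 = 0 → deadlocked
  s3 = b.0 → --b--▸ s2
Reachable graph of Q (4 states):
  t0 = a.(a.b.0 + (a.0 + a.0)) → --a--▸ t1
  t1 = a.b.0 + (a.0 + a.0) → --a--▸ t2, --a--▸ t3
  t2 = 0 → deadlocked
  t3 = b.0 → --b--▸ t2
Bisimilarity quotient blocks:
  B0 = {s0}
  B1 = {s1}
  B2 = {s3, t3}
  B3 = {s2, t2}
  B4 = {t0}
  B5 = {t1}
s0 ∈ B0, t0 ∈ B4 → different blocks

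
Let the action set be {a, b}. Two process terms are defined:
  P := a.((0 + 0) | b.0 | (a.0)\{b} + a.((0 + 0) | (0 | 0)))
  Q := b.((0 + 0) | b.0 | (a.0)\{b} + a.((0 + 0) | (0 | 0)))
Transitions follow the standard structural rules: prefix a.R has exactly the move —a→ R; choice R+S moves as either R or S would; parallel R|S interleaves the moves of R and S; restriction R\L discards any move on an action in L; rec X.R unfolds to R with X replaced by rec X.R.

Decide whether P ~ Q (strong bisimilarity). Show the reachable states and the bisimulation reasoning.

not bisimilar

LTS(P): 6 reachable states
  m0 = a.((0 + 0) | b.0 | (a.0)\{b} + a.((0 + 0) | (0 | 0))) ⊢ =a=> m1
  m1 = (0 + 0) | b.0 | (a.0)\{b} + a.((0 + 0) | (0 | 0)) ⊢ =a=> m2, =a=> m3, =b=> m4
  m2 = (0 + 0) | (0 | 0) ⊢ deadlocked
  m3 = (0 + 0) | b.0 | 0\{b} ⊢ =b=> m5
  m4 = (0 + 0) | 0 | (a.0)\{b} ⊢ =a=> m5
  m5 = (0 + 0) | 0 | 0\{b} ⊢ deadlocked
LTS(Q): 6 reachable states
  n0 = b.((0 + 0) | b.0 | (a.0)\{b} + a.((0 + 0) | (0 | 0))) ⊢ =b=> n1
  n1 = (0 + 0) | b.0 | (a.0)\{b} + a.((0 + 0) | (0 | 0)) ⊢ =a=> n2, =a=> n3, =b=> n4
  n2 = (0 + 0) | (0 | 0) ⊢ deadlocked
  n3 = (0 + 0) | b.0 | 0\{b} ⊢ =b=> n5
  n4 = (0 + 0) | 0 | (a.0)\{b} ⊢ =a=> n5
  n5 = (0 + 0) | 0 | 0\{b} ⊢ deadlocked
Partition-refinement fixed point:
  B0 = {m0}
  B1 = {m1, n1}
  B2 = {m4, n4}
  B3 = {m2, m5, n2, n5}
  B4 = {m3, n3}
  B5 = {n0}
m0 ∈ B0, n0 ∈ B5 → different blocks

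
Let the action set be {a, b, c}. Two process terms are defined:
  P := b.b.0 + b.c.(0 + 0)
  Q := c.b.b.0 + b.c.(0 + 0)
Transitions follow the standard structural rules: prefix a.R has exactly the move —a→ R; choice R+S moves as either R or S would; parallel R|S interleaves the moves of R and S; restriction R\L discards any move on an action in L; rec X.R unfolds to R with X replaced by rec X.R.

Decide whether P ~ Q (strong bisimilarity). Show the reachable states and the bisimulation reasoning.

LTS(P): 5 reachable states
  m0 = b.b.0 + b.c.(0 + 0) | =b=> m1, =b=> m2
  m1 = b.0 | =b=> m3
  m2 = c.(0 + 0) | =c=> m4
  m3 = 0 | deadlocked
  m4 = 0 + 0 | deadlocked
LTS(Q): 6 reachable states
  n0 = c.b.b.0 + b.c.(0 + 0) | =b=> n1, =c=> n2
  n1 = c.(0 + 0) | =c=> n3
  n2 = b.b.0 | =b=> n4
  n3 = 0 + 0 | deadlocked
  n4 = b.0 | =b=> n5
  n5 = 0 | deadlocked
Coarsest stable partition (strong bisimilarity classes):
  B0 = {m0}
  B1 = {m1, n4}
  B2 = {m3, m4, n3, n5}
  B3 = {m2, n1}
  B4 = {n0}
  B5 = {n2}
m0 ∈ B0, n0 ∈ B4 → different blocks

P ≁ Q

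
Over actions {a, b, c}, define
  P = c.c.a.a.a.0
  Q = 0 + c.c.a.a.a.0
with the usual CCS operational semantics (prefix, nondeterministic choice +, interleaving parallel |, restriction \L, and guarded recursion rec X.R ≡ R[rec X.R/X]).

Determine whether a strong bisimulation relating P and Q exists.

YES

LTS(P): 6 reachable states
  p0 = c.c.a.a.a.0 → --c--▸ p1
  p1 = c.a.a.a.0 → --c--▸ p2
  p2 = a.a.a.0 → --a--▸ p3
  p3 = a.a.0 → --a--▸ p4
  p4 = a.0 → --a--▸ p5
  p5 = 0 → deadlocked
LTS(Q): 6 reachable states
  q0 = 0 + c.c.a.a.a.0 → --c--▸ q1
  q1 = c.a.a.a.0 → --c--▸ q2
  q2 = a.a.a.0 → --a--▸ q3
  q3 = a.a.0 → --a--▸ q4
  q4 = a.0 → --a--▸ q5
  q5 = 0 → deadlocked
Partition-refinement fixed point:
  B0 = {p0, q0}
  B1 = {p1, q1}
  B2 = {p2, q2}
  B3 = {p3, q3}
  B4 = {p4, q4}
  B5 = {p5, q5}
p0 ∈ B0, q0 ∈ B0 → same block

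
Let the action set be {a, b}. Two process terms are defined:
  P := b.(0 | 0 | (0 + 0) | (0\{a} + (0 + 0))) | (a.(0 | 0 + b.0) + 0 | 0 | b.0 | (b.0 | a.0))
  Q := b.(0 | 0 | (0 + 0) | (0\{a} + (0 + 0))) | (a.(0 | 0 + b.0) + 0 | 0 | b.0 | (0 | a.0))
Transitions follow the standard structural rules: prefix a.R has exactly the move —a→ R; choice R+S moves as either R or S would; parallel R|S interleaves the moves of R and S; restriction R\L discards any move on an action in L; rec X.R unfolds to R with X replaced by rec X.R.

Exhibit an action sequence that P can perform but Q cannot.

LTS(P): 20 reachable states
  m0 = b.(0 | 0 | (0 + 0) | (0\{a} + (0 + 0))) | (a.(0 | 0 + b.0) + 0 | 0 | b.0 | (b.0 | a.0)) → ··a··> m1, ··a··> m2, ··b··> m3, ··b··> m4, ··b··> m5
  m1 = b.(0 | 0 | (0 + 0) | (0\{a} + (0 + 0))) | (0 | 0 + b.0) → ··b··> m6, ··b··> m7
  m2 = b.(0 | 0 | (0 + 0) | (0\{a} + (0 + 0))) | (0 | 0 | b.0 | (b.0 | 0)) → ··b··> m10, ··b··> m8, ··b··> m9
  m3 = 0 | 0 | (0 + 0) | (0\{a} + (0 + 0)) | (a.(0 | 0 + b.0) + 0 | 0 | b.0 | (b.0 | a.0)) → ··a··> m6, ··a··> m8, ··b··> m11, ··b··> m12
  m4 = b.(0 | 0 | (0 + 0) | (0\{a} + (0 + 0))) | (0 | 0 | 0 | (b.0 | a.0)) → ··a··> m9, ··b··> m11, ··b··> m13
  m5 = b.(0 | 0 | (0 + 0) | (0\{a} + (0 + 0))) | (0 | 0 | b.0 | (0 | a.0)) → ··a··> m10, ··b··> m12, ··b··> m13
  m6 = 0 | 0 | (0 + 0) | (0\{a} + (0 + 0)) | (0 | 0 + b.0) → ··b··> m14
  m7 = b.(0 | 0 | (0 + 0) | (0\{a} + (0 + 0))) | 0 → ··b··> m14
  m8 = 0 | 0 | (0 + 0) | (0\{a} + (0 + 0)) | (0 | 0 | b.0 | (b.0 | 0)) → ··b··> m15, ··b··> m16
  m9 = b.(0 | 0 | (0 + 0) | (0\{a} + (0 + 0))) | (0 | 0 | 0 | (b.0 | 0)) → ··b··> m15, ··b··> m17
  m10 = b.(0 | 0 | (0 + 0) | (0\{a} + (0 + 0))) | (0 | 0 | b.0 | (0 | 0)) → ··b··> m16, ··b··> m17
  m11 = 0 | 0 | (0 + 0) | (0\{a} + (0 + 0)) | (0 | 0 | 0 | (b.0 | a.0)) → ··a··> m15, ··b··> m18
  m12 = 0 | 0 | (0 + 0) | (0\{a} + (0 + 0)) | (0 | 0 | b.0 | (0 | a.0)) → ··a··> m16, ··b··> m18
  m13 = b.(0 | 0 | (0 + 0) | (0\{a} + (0 + 0))) | (0 | 0 | 0 | (0 | a.0)) → ··a··> m17, ··b··> m18
  m14 = 0 | 0 | (0 + 0) | (0\{a} + (0 + 0)) | 0 → stopped
  m15 = 0 | 0 | (0 + 0) | (0\{a} + (0 + 0)) | (0 | 0 | 0 | (b.0 | 0)) → ··b··> m19
  m16 = 0 | 0 | (0 + 0) | (0\{a} + (0 + 0)) | (0 | 0 | b.0 | (0 | 0)) → ··b··> m19
  m17 = b.(0 | 0 | (0 + 0) | (0\{a} + (0 + 0))) | (0 | 0 | 0 | (0 | 0)) → ··b··> m19
  m18 = 0 | 0 | (0 + 0) | (0\{a} + (0 + 0)) | (0 | 0 | 0 | (0 | a.0)) → ··a··> m19
  m19 = 0 | 0 | (0 + 0) | (0\{a} + (0 + 0)) | (0 | 0 | 0 | (0 | 0)) → stopped
LTS(Q): 12 reachable states
  n0 = b.(0 | 0 | (0 + 0) | (0\{a} + (0 + 0))) | (a.(0 | 0 + b.0) + 0 | 0 | b.0 | (0 | a.0)) → ··a··> n1, ··a··> n2, ··b··> n3, ··b··> n4
  n1 = b.(0 | 0 | (0 + 0) | (0\{a} + (0 + 0))) | (0 | 0 + b.0) → ··b··> n5, ··b··> n6
  n2 = b.(0 | 0 | (0 + 0) | (0\{a} + (0 + 0))) | (0 | 0 | b.0 | (0 | 0)) → ··b··> n7, ··b··> n8
  n3 = 0 | 0 | (0 + 0) | (0\{a} + (0 + 0)) | (a.(0 | 0 + b.0) + 0 | 0 | b.0 | (0 | a.0)) → ··a··> n5, ··a··> n7, ··b··> n9
  n4 = b.(0 | 0 | (0 + 0) | (0\{a} + (0 + 0))) | (0 | 0 | 0 | (0 | a.0)) → ··a··> n8, ··b··> n9
  n5 = 0 | 0 | (0 + 0) | (0\{a} + (0 + 0)) | (0 | 0 + b.0) → ··b··> n10
  n6 = b.(0 | 0 | (0 + 0) | (0\{a} + (0 + 0))) | 0 → ··b··> n10
  n7 = 0 | 0 | (0 + 0) | (0\{a} + (0 + 0)) | (0 | 0 | b.0 | (0 | 0)) → ··b··> n11
  n8 = b.(0 | 0 | (0 + 0) | (0\{a} + (0 + 0))) | (0 | 0 | 0 | (0 | 0)) → ··b··> n11
  n9 = 0 | 0 | (0 + 0) | (0\{a} + (0 + 0)) | (0 | 0 | 0 | (0 | a.0)) → ··a··> n11
  n10 = 0 | 0 | (0 + 0) | (0\{a} + (0 + 0)) | 0 → stopped
  n11 = 0 | 0 | (0 + 0) | (0\{a} + (0 + 0)) | (0 | 0 | 0 | (0 | 0)) → stopped
Executing bbb from P (initial set {m0}):
  after b @ step 1: {m3, m4, m5}
  after b @ step 2: {m11, m12, m13}
  after b @ step 3: {m18}
  — P admits the full trace.
Executing bbb from Q (initial set {n0}):
  after b @ step 1: {n3, n4}
  after b @ step 2: {n9}
  after b @ step 3: ∅  — Q cannot continue

bbb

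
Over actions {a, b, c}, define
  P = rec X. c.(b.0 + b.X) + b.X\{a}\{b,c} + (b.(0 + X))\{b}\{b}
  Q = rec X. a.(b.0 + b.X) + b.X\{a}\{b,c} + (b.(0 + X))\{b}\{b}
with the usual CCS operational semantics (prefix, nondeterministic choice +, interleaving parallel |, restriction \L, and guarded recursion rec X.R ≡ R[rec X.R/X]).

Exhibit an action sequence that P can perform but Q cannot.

P's transition system — 4 states:
  m0 = rec X. c.(b.0 + b.X) + b.X\{a}\{b,c} + (b.(0 + X))\{b}\{b} :: =b=> m1, =c=> m2
  m1 = (rec X. c.(b.0 + b.X) + b.X\{a}\{b,c} + (b.(0 + X))\{b}\{b})\{a}\{b,c} :: ∅
  m2 = b.0 + b.(rec X. c.(b.0 + b.X) + b.X\{a}\{b,c} + (b.(0 + X))\{b}\{b}) :: =b=> m0, =b=> m3
  m3 = 0 :: ∅
Q's transition system — 4 states:
  n0 = rec X. a.(b.0 + b.X) + b.X\{a}\{b,c} + (b.(0 + X))\{b}\{b} :: =a=> n1, =b=> n2
  n1 = b.0 + b.(rec X. a.(b.0 + b.X) + b.X\{a}\{b,c} + (b.(0 + X))\{b}\{b}) :: =b=> n0, =b=> n3
  n2 = (rec X. a.(b.0 + b.X) + b.X\{a}\{b,c} + (b.(0 + X))\{b}\{b})\{a}\{b,c} :: ∅
  n3 = 0 :: ∅
Run σ = ⟨c⟩ on P: start {m0}
  [1] c ⇒ {m2}
  P completes σ.
Run σ = ⟨c⟩ on Q: start {n0}
  [1] c ⇒ ∅ (Q stuck)

c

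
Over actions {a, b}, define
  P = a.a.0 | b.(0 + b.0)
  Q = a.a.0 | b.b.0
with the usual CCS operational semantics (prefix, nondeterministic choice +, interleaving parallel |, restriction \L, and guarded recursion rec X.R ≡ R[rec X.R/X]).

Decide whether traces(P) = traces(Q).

LTS(P): 9 reachable states
  p0 = a.a.0 | b.(0 + b.0) | —a→ p1, —b→ p2
  p1 = a.0 | b.(0 + b.0) | —a→ p3, —b→ p4
  p2 = a.a.0 | (0 + b.0) | —a→ p4, —b→ p5
  p3 = 0 | b.(0 + b.0) | —b→ p6
  p4 = a.0 | (0 + b.0) | —a→ p6, —b→ p7
  p5 = a.a.0 | 0 | —a→ p7
  p6 = 0 | (0 + b.0) | —b→ p8
  p7 = a.0 | 0 | —a→ p8
  p8 = 0 | 0 | (no moves)
LTS(Q): 9 reachable states
  q0 = a.a.0 | b.b.0 | —a→ q1, —b→ q2
  q1 = a.0 | b.b.0 | —a→ q3, —b→ q4
  q2 = a.a.0 | b.0 | —a→ q4, —b→ q5
  q3 = 0 | b.b.0 | —b→ q6
  q4 = a.0 | b.0 | —a→ q6, —b→ q7
  q5 = a.a.0 | 0 | —a→ q7
  q6 = 0 | b.0 | —b→ q8
  q7 = a.0 | 0 | —a→ q8
  q8 = 0 | 0 | (no moves)
Coarsest stable partition (strong bisimilarity classes):
  B0 = {p0, q0}
  B1 = {p1, q1}
  B2 = {p4, q4}
  B3 = {p6, q6}
  B4 = {p8, q8}
  B5 = {p7, q7}
  B6 = {p3, q3}
  B7 = {p2, q2}
  B8 = {p5, q5}
p0 ∈ B0, q0 ∈ B0 → same block
Bisimilar ⇒ trace-equivalent.

trace-equivalent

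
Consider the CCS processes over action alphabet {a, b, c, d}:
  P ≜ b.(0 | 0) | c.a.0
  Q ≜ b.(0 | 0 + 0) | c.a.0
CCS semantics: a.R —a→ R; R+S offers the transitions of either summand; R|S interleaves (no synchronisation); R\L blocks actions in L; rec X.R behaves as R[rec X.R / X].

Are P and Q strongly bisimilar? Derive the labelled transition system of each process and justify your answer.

Reachable graph of P (6 states):
  p0 = b.(0 | 0) | c.a.0 ⊢ —b→ p1, —c→ p2
  p1 = 0 | 0 | c.a.0 ⊢ —c→ p3
  p2 = b.(0 | 0) | a.0 ⊢ —a→ p4, —b→ p3
  p3 = 0 | 0 | a.0 ⊢ —a→ p5
  p4 = b.(0 | 0) | 0 ⊢ —b→ p5
  p5 = 0 | 0 | 0 ⊢ (no moves)
Reachable graph of Q (6 states):
  q0 = b.(0 | 0 + 0) | c.a.0 ⊢ —b→ q1, —c→ q2
  q1 = (0 | 0 + 0) | c.a.0 ⊢ —c→ q3
  q2 = b.(0 | 0 + 0) | a.0 ⊢ —a→ q4, —b→ q3
  q3 = (0 | 0 + 0) | a.0 ⊢ —a→ q5
  q4 = b.(0 | 0 + 0) | 0 ⊢ —b→ q5
  q5 = (0 | 0 + 0) | 0 ⊢ (no moves)
Coarsest stable partition (strong bisimilarity classes):
  B0 = {p0, q0}
  B1 = {p1, q1}
  B2 = {p3, q3}
  B3 = {p5, q5}
  B4 = {p2, q2}
  B5 = {p4, q4}
p0 ∈ B0, q0 ∈ B0 → same block

P ~ Q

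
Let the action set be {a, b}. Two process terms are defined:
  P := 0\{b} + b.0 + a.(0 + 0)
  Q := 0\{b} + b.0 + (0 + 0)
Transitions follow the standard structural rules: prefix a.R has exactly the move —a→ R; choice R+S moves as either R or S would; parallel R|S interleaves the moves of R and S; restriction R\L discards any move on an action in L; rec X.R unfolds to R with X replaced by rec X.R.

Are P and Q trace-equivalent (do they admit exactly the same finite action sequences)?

NO — witness ⟨a⟩

P's transition system — 3 states:
  p0 = 0\{b} + b.0 + a.(0 + 0) has moves --a--▸ p1, --b--▸ p2
  p1 = 0 + 0 has moves stopped
  p2 = 0 has moves stopped
Q's transition system — 2 states:
  q0 = 0\{b} + b.0 + (0 + 0) has moves --b--▸ q1
  q1 = 0 has moves stopped
Trace ⟨a⟩ through P, begin at {p0}:
  [1] a ⇒ {p1}
  ✓ P
Trace ⟨a⟩ through Q, begin at {q0}:
  [1] a ⇒ ∅ (Q stuck)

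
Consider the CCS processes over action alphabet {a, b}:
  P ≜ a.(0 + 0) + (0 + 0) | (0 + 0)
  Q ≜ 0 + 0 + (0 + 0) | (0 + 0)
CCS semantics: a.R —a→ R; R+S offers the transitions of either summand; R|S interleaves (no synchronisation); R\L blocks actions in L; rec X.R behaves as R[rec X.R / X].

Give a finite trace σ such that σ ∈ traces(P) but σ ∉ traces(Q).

Reachable graph of P (2 states):
  s0 = a.(0 + 0) + (0 + 0) | (0 + 0) :: --a--▸ s1
  s1 = 0 + 0 :: ·
Reachable graph of Q (1 states):
  t0 = 0 + 0 + (0 + 0) | (0 + 0) :: ·
Run σ = ⟨a⟩ on P: start {s0}
  after a @ step 1: {s1}
  — P admits the full trace.
Run σ = ⟨a⟩ on Q: start {t0}
  after a @ step 1: ∅  — Q cannot continue

a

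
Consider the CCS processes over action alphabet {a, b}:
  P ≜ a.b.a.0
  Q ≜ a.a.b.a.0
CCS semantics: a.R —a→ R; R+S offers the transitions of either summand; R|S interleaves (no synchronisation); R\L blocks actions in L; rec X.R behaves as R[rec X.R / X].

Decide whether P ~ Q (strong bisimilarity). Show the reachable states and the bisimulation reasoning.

not bisimilar

P's transition system — 4 states:
  s0 = a.b.a.0 has moves ··a··> s1
  s1 = b.a.0 has moves ··b··> s2
  s2 = a.0 has moves ··a··> s3
  s3 = 0 has moves (no moves)
Q's transition system — 5 states:
  t0 = a.a.b.a.0 has moves ··a··> t1
  t1 = a.b.a.0 has moves ··a··> t2
  t2 = b.a.0 has moves ··b··> t3
  t3 = a.0 has moves ··a··> t4
  t4 = 0 has moves (no moves)
Coarsest stable partition (strong bisimilarity classes):
  B0 = {s0, t1}
  B1 = {s1, t2}
  B2 = {s2, t3}
  B3 = {s3, t4}
  B4 = {t0}
s0 ∈ B0, t0 ∈ B4 → different blocks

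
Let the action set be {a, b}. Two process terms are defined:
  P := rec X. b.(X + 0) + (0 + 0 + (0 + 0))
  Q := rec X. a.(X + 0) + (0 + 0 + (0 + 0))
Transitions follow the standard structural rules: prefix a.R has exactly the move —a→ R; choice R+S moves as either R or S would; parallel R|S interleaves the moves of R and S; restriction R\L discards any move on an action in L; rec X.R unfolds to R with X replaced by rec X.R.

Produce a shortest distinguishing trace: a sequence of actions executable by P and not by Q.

b

LTS(P): 2 reachable states
  p0 = rec X. b.(X + 0) + (0 + 0 + (0 + 0)) | =b=> p1
  p1 = (rec X. b.(X + 0) + (0 + 0 + (0 + 0))) + 0 | =b=> p1
LTS(Q): 2 reachable states
  q0 = rec X. a.(X + 0) + (0 + 0 + (0 + 0)) | =a=> q1
  q1 = (rec X. a.(X + 0) + (0 + 0 + (0 + 0))) + 0 | =a=> q1
Trace ⟨b⟩ through P, begin at {p0}:
  after b @ step 1: {p1}
  P completes σ.
Trace ⟨b⟩ through Q, begin at {q0}:
  after b @ step 1: ∅ (Q stuck)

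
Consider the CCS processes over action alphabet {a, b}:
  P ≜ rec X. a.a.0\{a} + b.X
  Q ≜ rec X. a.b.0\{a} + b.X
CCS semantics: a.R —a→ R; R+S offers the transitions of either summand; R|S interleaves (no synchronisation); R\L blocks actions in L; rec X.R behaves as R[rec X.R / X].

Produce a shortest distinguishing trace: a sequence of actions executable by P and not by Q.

aa

P's transition system — 3 states:
  s0 = rec X. a.a.0\{a} + b.X has moves ··a··> s1, ··b··> s0
  s1 = a.0\{a} has moves ··a··> s2
  s2 = 0\{a} has moves ·
Q's transition system — 3 states:
  t0 = rec X. a.b.0\{a} + b.X has moves ··a··> t1, ··b··> t0
  t1 = b.0\{a} has moves ··b··> t2
  t2 = 0\{a} has moves ·
Trace ⟨aa⟩ through P, begin at {s0}:
  step 1 (a): {s1}
  step 2 (a): {s2}
  P completes σ.
Trace ⟨aa⟩ through Q, begin at {t0}:
  step 1 (a): {t1}
  step 2 (a): ∅ (Q stuck)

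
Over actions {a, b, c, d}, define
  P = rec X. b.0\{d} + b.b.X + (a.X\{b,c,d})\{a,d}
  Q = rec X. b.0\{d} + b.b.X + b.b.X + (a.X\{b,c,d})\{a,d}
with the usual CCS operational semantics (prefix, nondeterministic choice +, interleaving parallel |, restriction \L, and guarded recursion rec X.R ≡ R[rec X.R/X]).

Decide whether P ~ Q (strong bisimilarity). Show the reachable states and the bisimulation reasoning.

Reachable graph of P (3 states):
  m0 = rec X. b.0\{d} + b.b.X + (a.X\{b,c,d})\{a,d} has moves --b--▸ m1, --b--▸ m2
  m1 = 0\{d} has moves deadlocked
  m2 = b.(rec X. b.0\{d} + b.b.X + (a.X\{b,c,d})\{a,d}) has moves --b--▸ m0
Reachable graph of Q (3 states):
  n0 = rec X. b.0\{d} + b.b.X + b.b.X + (a.X\{b,c,d})\{a,d} has moves --b--▸ n1, --b--▸ n2
  n1 = 0\{d} has moves deadlocked
  n2 = b.(rec X. b.0\{d} + b.b.X + b.b.X + (a.X\{b,c,d})\{a,d}) has moves --b--▸ n0
Bisimilarity quotient blocks:
  B0 = {m0, n0}
  B1 = {m1, n1}
  B2 = {m2, n2}
m0 ∈ B0, n0 ∈ B0 → same block

P ~ Q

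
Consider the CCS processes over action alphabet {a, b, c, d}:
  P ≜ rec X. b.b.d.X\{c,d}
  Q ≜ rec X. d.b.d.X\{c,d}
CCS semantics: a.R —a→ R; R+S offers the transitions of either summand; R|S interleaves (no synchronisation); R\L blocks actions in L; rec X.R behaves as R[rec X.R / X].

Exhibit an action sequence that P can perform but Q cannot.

b

Reachable graph of P (6 states):
  s0 = rec X. b.b.d.X\{c,d} :: --b--▸ s1
  s1 = b.d.(rec X. b.b.d.X\{c,d})\{c,d} :: --b--▸ s2
  s2 = d.(rec X. b.b.d.X\{c,d})\{c,d} :: --d--▸ s3
  s3 = (rec X. b.b.d.X\{c,d})\{c,d} :: --b--▸ s4
  s4 = (b.d.(rec X. b.b.d.X\{c,d})\{c,d})\{c,d} :: --b--▸ s5
  s5 = (d.(rec X. b.b.d.X\{c,d})\{c,d})\{c,d} :: ∅
Reachable graph of Q (4 states):
  t0 = rec X. d.b.d.X\{c,d} :: --d--▸ t1
  t1 = b.d.(rec X. d.b.d.X\{c,d})\{c,d} :: --b--▸ t2
  t2 = d.(rec X. d.b.d.X\{c,d})\{c,d} :: --d--▸ t3
  t3 = (rec X. d.b.d.X\{c,d})\{c,d} :: ∅
Executing b from P (initial set {s0}):
  after b @ step 1: {s1}
  P completes σ.
Executing b from Q (initial set {t0}):
  after b @ step 1: no successor for Q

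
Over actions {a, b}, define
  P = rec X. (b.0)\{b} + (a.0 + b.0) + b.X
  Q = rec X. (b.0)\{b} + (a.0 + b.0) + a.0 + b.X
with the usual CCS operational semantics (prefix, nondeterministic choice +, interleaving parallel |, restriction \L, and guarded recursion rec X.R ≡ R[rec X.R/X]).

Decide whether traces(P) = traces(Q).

trace-equivalent

LTS(P): 2 reachable states
  u0 = rec X. (b.0)\{b} + (a.0 + b.0) + b.X | --a--▸ u1, --b--▸ u0, --b--▸ u1
  u1 = 0 | stopped
LTS(Q): 2 reachable states
  v0 = rec X. (b.0)\{b} + (a.0 + b.0) + a.0 + b.X | --a--▸ v1, --b--▸ v0, --b--▸ v1
  v1 = 0 | stopped
Coarsest stable partition (strong bisimilarity classes):
  B0 = {u0, v0}
  B1 = {u1, v1}
u0 ∈ B0, v0 ∈ B0 → same block
Bisimilar ⇒ trace-equivalent.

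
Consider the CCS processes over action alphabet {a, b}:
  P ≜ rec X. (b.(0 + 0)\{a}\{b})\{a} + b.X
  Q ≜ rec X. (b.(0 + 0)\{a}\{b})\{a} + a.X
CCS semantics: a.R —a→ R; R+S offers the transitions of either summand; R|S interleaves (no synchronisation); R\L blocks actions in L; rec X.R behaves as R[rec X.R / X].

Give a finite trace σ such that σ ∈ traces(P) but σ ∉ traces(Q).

bb

P's transition system — 2 states:
  s0 = rec X. (b.(0 + 0)\{a}\{b})\{a} + b.X → —b→ s0, —b→ s1
  s1 = (0 + 0)\{a}\{b}\{a} → stopped
Q's transition system — 2 states:
  t0 = rec X. (b.(0 + 0)\{a}\{b})\{a} + a.X → —a→ t0, —b→ t1
  t1 = (0 + 0)\{a}\{b}\{a} → stopped
Trace ⟨bb⟩ through P, begin at {s0}:
  after b @ step 1: {s0, s1}
  after b @ step 2: {s0, s1}
  — P admits the full trace.
Trace ⟨bb⟩ through Q, begin at {t0}:
  after b @ step 1: {t1}
  after b @ step 2: ∅  — Q cannot continue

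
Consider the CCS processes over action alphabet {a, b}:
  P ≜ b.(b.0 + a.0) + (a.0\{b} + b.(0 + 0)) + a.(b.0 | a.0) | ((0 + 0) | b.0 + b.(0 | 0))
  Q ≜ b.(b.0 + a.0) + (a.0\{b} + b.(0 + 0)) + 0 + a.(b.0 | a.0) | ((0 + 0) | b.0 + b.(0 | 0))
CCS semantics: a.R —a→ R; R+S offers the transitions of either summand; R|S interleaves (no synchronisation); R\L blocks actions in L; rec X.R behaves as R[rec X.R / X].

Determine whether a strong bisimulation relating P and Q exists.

P ~ Q

P's transition system — 19 states:
  m0 = b.(b.0 + a.0) + (a.0\{b} + b.(0 + 0)) + a.(b.0 | a.0) | ((0 + 0) | b.0 + b.(0 | 0)) :: =a=> m1, =a=> m2, =b=> m3, =b=> m4, =b=> m5, =b=> m6
  m1 = 0\{b} :: ·
  m2 = b.0 | a.0 | ((0 + 0) | b.0 + b.(0 | 0)) :: =a=> m7, =b=> m10, =b=> m8, =b=> m9
  m3 = 0 + 0 :: ·
  m4 = a.(b.0 | a.0) | ((0 + 0) | 0) :: =a=> m9
  m5 = a.(b.0 | a.0) | (0 | 0) :: =a=> m10
  m6 = b.0 + a.0 :: =a=> m11, =b=> m11
  m7 = b.0 | 0 | ((0 + 0) | b.0 + b.(0 | 0)) :: =b=> m12, =b=> m13, =b=> m14
  m8 = 0 | a.0 | ((0 + 0) | b.0 + b.(0 | 0)) :: =a=> m12, =b=> m15, =b=> m16
  m9 = b.0 | a.0 | ((0 + 0) | 0) :: =a=> m13, =b=> m15
  m10 = b.0 | a.0 | (0 | 0) :: =a=> m14, =b=> m16
  m11 = 0 :: ·
  m12 = 0 | 0 | ((0 + 0) | b.0 + b.(0 | 0)) :: =b=> m17, =b=> m18
  m13 = b.0 | 0 | ((0 + 0) | 0) :: =b=> m17
  m14 = b.0 | 0 | (0 | 0) :: =b=> m18
  m15 = 0 | a.0 | ((0 + 0) | 0) :: =a=> m17
  m16 = 0 | a.0 | (0 | 0) :: =a=> m18
  m17 = 0 | 0 | ((0 + 0) | 0) :: ·
  m18 = 0 | 0 | (0 | 0) :: ·
Q's transition system — 19 states:
  n0 = b.(b.0 + a.0) + (a.0\{b} + b.(0 + 0)) + 0 + a.(b.0 | a.0) | ((0 + 0) | b.0 + b.(0 | 0)) :: =a=> n1, =a=> n2, =b=> n3, =b=> n4, =b=> n5, =b=> n6
  n1 = 0\{b} :: ·
  n2 = b.0 | a.0 | ((0 + 0) | b.0 + b.(0 | 0)) :: =a=> n7, =b=> n10, =b=> n8, =b=> n9
  n3 = 0 + 0 :: ·
  n4 = a.(b.0 | a.0) | ((0 + 0) | 0) :: =a=> n9
  n5 = a.(b.0 | a.0) | (0 | 0) :: =a=> n10
  n6 = b.0 + a.0 :: =a=> n11, =b=> n11
  n7 = b.0 | 0 | ((0 + 0) | b.0 + b.(0 | 0)) :: =b=> n12, =b=> n13, =b=> n14
  n8 = 0 | a.0 | ((0 + 0) | b.0 + b.(0 | 0)) :: =a=> n12, =b=> n15, =b=> n16
  n9 = b.0 | a.0 | ((0 + 0) | 0) :: =a=> n13, =b=> n15
  n10 = b.0 | a.0 | (0 | 0) :: =a=> n14, =b=> n16
  n11 = 0 :: ·
  n12 = 0 | 0 | ((0 + 0) | b.0 + b.(0 | 0)) :: =b=> n17, =b=> n18
  n13 = b.0 | 0 | ((0 + 0) | 0) :: =b=> n17
  n14 = b.0 | 0 | (0 | 0) :: =b=> n18
  n15 = 0 | a.0 | ((0 + 0) | 0) :: =a=> n17
  n16 = 0 | a.0 | (0 | 0) :: =a=> n18
  n17 = 0 | 0 | ((0 + 0) | 0) :: ·
  n18 = 0 | 0 | (0 | 0) :: ·
Partition-refinement fixed point:
  B0 = {m0, n0}
  B1 = {m2, n2}
  B2 = {m10, m8, m9, n10, n8, n9}
  B3 = {m12, m13, m14, n12, n13, n14}
  B4 = {m1, m11, m17, m18, m3, n1, n11, n17, n18, n3}
  B5 = {m15, m16, n15, n16}
  B6 = {m7, n7}
  B7 = {m4, m5, n4, n5}
  B8 = {m6, n6}
m0 ∈ B0, n0 ∈ B0 → same block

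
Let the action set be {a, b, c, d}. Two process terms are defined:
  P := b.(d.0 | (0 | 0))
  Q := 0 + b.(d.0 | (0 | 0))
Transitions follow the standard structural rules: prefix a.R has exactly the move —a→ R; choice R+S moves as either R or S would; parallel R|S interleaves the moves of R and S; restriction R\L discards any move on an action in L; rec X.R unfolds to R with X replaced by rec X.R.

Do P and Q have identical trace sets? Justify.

traces(P) = traces(Q)

LTS(P): 3 reachable states
  s0 = b.(d.0 | (0 | 0)) has moves ··b··> s1
  s1 = d.0 | (0 | 0) has moves ··d··> s2
  s2 = 0 | (0 | 0) has moves (no moves)
LTS(Q): 3 reachable states
  t0 = 0 + b.(d.0 | (0 | 0)) has moves ··b··> t1
  t1 = d.0 | (0 | 0) has moves ··d··> t2
  t2 = 0 | (0 | 0) has moves (no moves)
Partition-refinement fixed point:
  B0 = {s0, t0}
  B1 = {s1, t1}
  B2 = {s2, t2}
s0 ∈ B0, t0 ∈ B0 → same block
Bisimilar ⇒ trace-equivalent.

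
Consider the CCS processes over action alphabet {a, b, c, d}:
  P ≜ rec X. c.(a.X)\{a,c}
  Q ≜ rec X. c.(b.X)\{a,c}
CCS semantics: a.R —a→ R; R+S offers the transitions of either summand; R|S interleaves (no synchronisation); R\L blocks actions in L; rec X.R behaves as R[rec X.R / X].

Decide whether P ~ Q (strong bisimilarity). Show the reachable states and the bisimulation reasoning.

P's transition system — 2 states:
  s0 = rec X. c.(a.X)\{a,c} | --c--▸ s1
  s1 = (a.(rec X. c.(a.X)\{a,c}))\{a,c} | deadlocked
Q's transition system — 3 states:
  t0 = rec X. c.(b.X)\{a,c} | --c--▸ t1
  t1 = (b.(rec X. c.(b.X)\{a,c}))\{a,c} | --b--▸ t2
  t2 = (rec X. c.(b.X)\{a,c})\{a,c} | deadlocked
Partition-refinement fixed point:
  B0 = {s0}
  B1 = {s1, t2}
  B2 = {t0}
  B3 = {t1}
s0 ∈ B0, t0 ∈ B2 → different blocks

P ≁ Q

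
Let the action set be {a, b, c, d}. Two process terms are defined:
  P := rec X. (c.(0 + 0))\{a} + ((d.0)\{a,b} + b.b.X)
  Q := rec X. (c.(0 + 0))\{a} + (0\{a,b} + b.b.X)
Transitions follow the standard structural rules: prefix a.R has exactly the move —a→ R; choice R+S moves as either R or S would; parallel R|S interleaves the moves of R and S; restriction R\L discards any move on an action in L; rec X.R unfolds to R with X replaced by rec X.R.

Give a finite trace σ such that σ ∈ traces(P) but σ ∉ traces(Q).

P's transition system — 4 states:
  s0 = rec X. (c.(0 + 0))\{a} + ((d.0)\{a,b} + b.b.X) has moves ··b··> s1, ··c··> s2, ··d··> s3
  s1 = b.(rec X. (c.(0 + 0))\{a} + ((d.0)\{a,b} + b.b.X)) has moves ··b··> s0
  s2 = (0 + 0)\{a} has moves (no moves)
  s3 = 0\{a,b} has moves (no moves)
Q's transition system — 3 states:
  t0 = rec X. (c.(0 + 0))\{a} + (0\{a,b} + b.b.X) has moves ··b··> t1, ··c··> t2
  t1 = b.(rec X. (c.(0 + 0))\{a} + (0\{a,b} + b.b.X)) has moves ··b··> t0
  t2 = (0 + 0)\{a} has moves (no moves)
Executing d from P (initial set {s0}):
  [1] d ⇒ {s3}
  — P admits the full trace.
Executing d from Q (initial set {t0}):
  [1] d ⇒ ∅ (Q stuck)

d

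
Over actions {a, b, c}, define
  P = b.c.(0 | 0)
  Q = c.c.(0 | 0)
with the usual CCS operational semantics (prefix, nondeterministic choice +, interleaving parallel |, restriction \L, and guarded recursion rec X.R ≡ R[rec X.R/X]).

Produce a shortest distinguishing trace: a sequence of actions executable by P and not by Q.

LTS(P): 3 reachable states
  p0 = b.c.(0 | 0) :: —b→ p1
  p1 = c.(0 | 0) :: —c→ p2
  p2 = 0 | 0 :: stopped
LTS(Q): 3 reachable states
  q0 = c.c.(0 | 0) :: —c→ q1
  q1 = c.(0 | 0) :: —c→ q2
  q2 = 0 | 0 :: stopped
Trace ⟨b⟩ through P, begin at {p0}:
  step 1 (b): {p1}
  — P admits the full trace.
Trace ⟨b⟩ through Q, begin at {q0}:
  step 1 (b): no successor for Q

b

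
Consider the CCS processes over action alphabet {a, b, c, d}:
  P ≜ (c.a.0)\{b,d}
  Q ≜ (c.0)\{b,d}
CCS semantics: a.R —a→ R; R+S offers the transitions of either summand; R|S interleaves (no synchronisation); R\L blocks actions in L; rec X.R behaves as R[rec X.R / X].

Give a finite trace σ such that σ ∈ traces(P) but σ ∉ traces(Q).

ca

P's transition system — 3 states:
  u0 = (c.a.0)\{b,d} | -c-> u1
  u1 = (a.0)\{b,d} | -a-> u2
  u2 = 0\{b,d} | ·
Q's transition system — 2 states:
  v0 = (c.0)\{b,d} | -c-> v1
  v1 = 0\{b,d} | ·
Executing ca from P (initial set {u0}):
  [1] c ⇒ {u1}
  [2] a ⇒ {u2}
  P completes σ.
Executing ca from Q (initial set {v0}):
  [1] c ⇒ {v1}
  [2] a ⇒ no successor for Q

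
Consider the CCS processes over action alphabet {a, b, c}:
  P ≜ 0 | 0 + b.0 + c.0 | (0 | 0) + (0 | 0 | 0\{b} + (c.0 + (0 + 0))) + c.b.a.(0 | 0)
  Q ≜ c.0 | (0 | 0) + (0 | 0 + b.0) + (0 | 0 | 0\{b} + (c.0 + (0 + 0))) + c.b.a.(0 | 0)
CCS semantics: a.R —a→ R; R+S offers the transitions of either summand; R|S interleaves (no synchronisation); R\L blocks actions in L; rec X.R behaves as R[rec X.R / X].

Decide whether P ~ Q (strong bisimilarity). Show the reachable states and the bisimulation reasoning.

YES

LTS(P): 6 reachable states
  p0 = 0 | 0 + b.0 + c.0 | (0 | 0) + (0 | 0 | 0\{b} + (c.0 + (0 + 0))) + c.b.a.(0 | 0) has moves ··b··> p1, ··c··> p1, ··c··> p2, ··c··> p3
  p1 = 0 has moves ·
  p2 = 0 | (0 | 0) has moves ·
  p3 = b.a.(0 | 0) has moves ··b··> p4
  p4 = a.(0 | 0) has moves ··a··> p5
  p5 = 0 | 0 has moves ·
LTS(Q): 6 reachable states
  q0 = c.0 | (0 | 0) + (0 | 0 + b.0) + (0 | 0 | 0\{b} + (c.0 + (0 + 0))) + c.b.a.(0 | 0) has moves ··b··> q1, ··c··> q1, ··c··> q2, ··c··> q3
  q1 = 0 has moves ·
  q2 = 0 | (0 | 0) has moves ·
  q3 = b.a.(0 | 0) has moves ··b··> q4
  q4 = a.(0 | 0) has moves ··a··> q5
  q5 = 0 | 0 has moves ·
Bisimilarity quotient blocks:
  B0 = {p0, q0}
  B1 = {p1, p2, p5, q1, q2, q5}
  B2 = {p3, q3}
  B3 = {p4, q4}
p0 ∈ B0, q0 ∈ B0 → same block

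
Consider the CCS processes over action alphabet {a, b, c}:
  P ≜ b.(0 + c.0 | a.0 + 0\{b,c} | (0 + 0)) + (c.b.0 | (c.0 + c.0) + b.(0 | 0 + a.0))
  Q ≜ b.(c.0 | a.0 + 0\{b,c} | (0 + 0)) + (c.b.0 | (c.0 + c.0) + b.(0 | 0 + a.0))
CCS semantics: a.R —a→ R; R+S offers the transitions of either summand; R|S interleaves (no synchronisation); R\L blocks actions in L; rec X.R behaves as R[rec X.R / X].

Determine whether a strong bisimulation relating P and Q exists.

Reachable graph of P (11 states):
  u0 = b.(0 + c.0 | a.0 + 0\{b,c} | (0 + 0)) + (c.b.0 | (c.0 + c.0) + b.(0 | 0 + a.0)) ⊢ —b→ u1, —b→ u2, —c→ u3, —c→ u4
  u1 = 0 + c.0 | a.0 + 0\{b,c} | (0 + 0) ⊢ —a→ u5, —c→ u6
  u2 = 0 | 0 + a.0 ⊢ —a→ u7
  u3 = b.0 | (c.0 + c.0) ⊢ —b→ u8, —c→ u9
  u4 = c.b.0 | 0 ⊢ —c→ u9
  u5 = c.0 | 0 ⊢ —c→ u10
  u6 = 0 | a.0 ⊢ —a→ u10
  u7 = 0 ⊢ ∅
  u8 = 0 | (c.0 + c.0) ⊢ —c→ u10
  u9 = b.0 | 0 ⊢ —b→ u10
  u10 = 0 | 0 ⊢ ∅
Reachable graph of Q (11 states):
  v0 = b.(c.0 | a.0 + 0\{b,c} | (0 + 0)) + (c.b.0 | (c.0 + c.0) + b.(0 | 0 + a.0)) ⊢ —b→ v1, —b→ v2, —c→ v3, —c→ v4
  v1 = 0 | 0 + a.0 ⊢ —a→ v5
  v2 = c.0 | a.0 + 0\{b,c} | (0 + 0) ⊢ —a→ v6, —c→ v7
  v3 = b.0 | (c.0 + c.0) ⊢ —b→ v8, —c→ v9
  v4 = c.b.0 | 0 ⊢ —c→ v9
  v5 = 0 ⊢ ∅
  v6 = c.0 | 0 ⊢ —c→ v10
  v7 = 0 | a.0 ⊢ —a→ v10
  v8 = 0 | (c.0 + c.0) ⊢ —c→ v10
  v9 = b.0 | 0 ⊢ —b→ v10
  v10 = 0 | 0 ⊢ ∅
Partition-refinement fixed point:
  B0 = {u0, v0}
  B1 = {u3, v3}
  B2 = {u5, u8, v6, v8}
  B3 = {u10, u7, v10, v5}
  B4 = {u9, v9}
  B5 = {u2, u6, v1, v7}
  B6 = {u4, v4}
  B7 = {u1, v2}
u0 ∈ B0, v0 ∈ B0 → same block

YES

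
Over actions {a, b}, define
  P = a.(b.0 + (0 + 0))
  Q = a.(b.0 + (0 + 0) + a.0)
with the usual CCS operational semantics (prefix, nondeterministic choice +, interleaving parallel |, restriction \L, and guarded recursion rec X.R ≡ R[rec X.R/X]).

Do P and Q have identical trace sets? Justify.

NO — witness ⟨aa⟩

P's transition system — 3 states:
  p0 = a.(b.0 + (0 + 0)) has moves =a=> p1
  p1 = b.0 + (0 + 0) has moves =b=> p2
  p2 = 0 has moves (no moves)
Q's transition system — 3 states:
  q0 = a.(b.0 + (0 + 0) + a.0) has moves =a=> q1
  q1 = b.0 + (0 + 0) + a.0 has moves =a=> q2, =b=> q2
  q2 = 0 has moves (no moves)
Trace ⟨aa⟩ through Q, begin at {q0}:
  [1] a ⇒ {q1}
  [2] a ⇒ {q2}
  — Q admits the full trace.
Trace ⟨aa⟩ through P, begin at {p0}:
  [1] a ⇒ {p1}
  [2] a ⇒ ∅  — P cannot continue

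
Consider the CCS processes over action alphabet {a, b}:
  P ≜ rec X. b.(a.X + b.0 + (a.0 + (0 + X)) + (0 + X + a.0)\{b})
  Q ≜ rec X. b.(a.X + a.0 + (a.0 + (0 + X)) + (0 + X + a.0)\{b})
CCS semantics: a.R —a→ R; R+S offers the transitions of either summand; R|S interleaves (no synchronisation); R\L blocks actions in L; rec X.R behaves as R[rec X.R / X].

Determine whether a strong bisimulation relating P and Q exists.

Reachable graph of P (4 states):
  s0 = rec X. b.(a.X + b.0 + (a.0 + (0 + X)) + (0 + X + a.0)\{b}) :: --b--▸ s1
  s1 = a.(rec X. b.(a.X + b.0 + (a.0 + (0 + X)) + (0 + X + a.0)\{b})) + b.0 + (a.0 + (0 + (rec X. b.(a.X + b.0 + (a.0 + (0 + X)) + (0 + X + a.0)\{b})))) + (0 + (rec X. b.(a.X + b.0 + (a.0 + (0 + X)) + (0 + X + a.0)\{b})) + a.0)\{b} :: --a--▸ s0, --a--▸ s2, --a--▸ s3, --b--▸ s1, --b--▸ s2
  s2 = 0 :: stopped
  s3 = 0\{b} :: stopped
Reachable graph of Q (4 states):
  t0 = rec X. b.(a.X + a.0 + (a.0 + (0 + X)) + (0 + X + a.0)\{b}) :: --b--▸ t1
  t1 = a.(rec X. b.(a.X + a.0 + (a.0 + (0 + X)) + (0 + X + a.0)\{b})) + a.0 + (a.0 + (0 + (rec X. b.(a.X + a.0 + (a.0 + (0 + X)) + (0 + X + a.0)\{b})))) + (0 + (rec X. b.(a.X + a.0 + (a.0 + (0 + X)) + (0 + X + a.0)\{b})) + a.0)\{b} :: --a--▸ t0, --a--▸ t2, --a--▸ t3, --b--▸ t1
  t2 = 0 :: stopped
  t3 = 0\{b} :: stopped
Coarsest stable partition (strong bisimilarity classes):
  B0 = {s0}
  B1 = {s1}
  B2 = {s2, s3, t2, t3}
  B3 = {t0}
  B4 = {t1}
s0 ∈ B0, t0 ∈ B3 → different blocks

NO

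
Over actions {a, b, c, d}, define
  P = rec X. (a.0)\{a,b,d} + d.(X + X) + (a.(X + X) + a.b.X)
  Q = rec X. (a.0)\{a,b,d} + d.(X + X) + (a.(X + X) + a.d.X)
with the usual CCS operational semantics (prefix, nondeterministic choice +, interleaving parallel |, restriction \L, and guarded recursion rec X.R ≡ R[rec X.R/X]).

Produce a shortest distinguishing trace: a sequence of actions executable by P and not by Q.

ab

LTS(P): 3 reachable states
  u0 = rec X. (a.0)\{a,b,d} + d.(X + X) + (a.(X + X) + a.b.X) :: -a-> u1, -a-> u2, -d-> u1
  u1 = (rec X. (a.0)\{a,b,d} + d.(X + X) + (a.(X + X) + a.b.X)) + (rec X. (a.0)\{a,b,d} + d.(X + X) + (a.(X + X) + a.b.X)) :: -a-> u1, -a-> u2, -d-> u1
  u2 = b.(rec X. (a.0)\{a,b,d} + d.(X + X) + (a.(X + X) + a.b.X)) :: -b-> u0
LTS(Q): 3 reachable states
  v0 = rec X. (a.0)\{a,b,d} + d.(X + X) + (a.(X + X) + a.d.X) :: -a-> v1, -a-> v2, -d-> v1
  v1 = (rec X. (a.0)\{a,b,d} + d.(X + X) + (a.(X + X) + a.d.X)) + (rec X. (a.0)\{a,b,d} + d.(X + X) + (a.(X + X) + a.d.X)) :: -a-> v1, -a-> v2, -d-> v1
  v2 = d.(rec X. (a.0)\{a,b,d} + d.(X + X) + (a.(X + X) + a.d.X)) :: -d-> v0
Run σ = ⟨ab⟩ on P: start {u0}
  after a @ step 1: {u1, u2}
  after b @ step 2: {u0}
  ✓ P
Run σ = ⟨ab⟩ on Q: start {v0}
  after a @ step 1: {v1, v2}
  after b @ step 2: ∅ (Q stuck)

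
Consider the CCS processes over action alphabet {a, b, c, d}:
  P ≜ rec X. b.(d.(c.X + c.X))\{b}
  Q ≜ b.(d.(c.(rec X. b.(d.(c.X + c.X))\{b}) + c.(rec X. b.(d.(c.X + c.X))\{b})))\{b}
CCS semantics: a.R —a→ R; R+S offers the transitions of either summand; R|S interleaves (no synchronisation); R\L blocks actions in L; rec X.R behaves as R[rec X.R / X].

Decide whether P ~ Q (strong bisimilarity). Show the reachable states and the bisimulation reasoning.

YES

P's transition system — 4 states:
  m0 = rec X. b.(d.(c.X + c.X))\{b} | -b-> m1
  m1 = (d.(c.(rec X. b.(d.(c.X + c.X))\{b}) + c.(rec X. b.(d.(c.X + c.X))\{b})))\{b} | -d-> m2
  m2 = (c.(rec X. b.(d.(c.X + c.X))\{b}) + c.(rec X. b.(d.(c.X + c.X))\{b}))\{b} | -c-> m3
  m3 = (rec X. b.(d.(c.X + c.X))\{b})\{b} | ∅
Q's transition system — 4 states:
  n0 = b.(d.(c.(rec X. b.(d.(c.X + c.X))\{b}) + c.(rec X. b.(d.(c.X + c.X))\{b})))\{b} | -b-> n1
  n1 = (d.(c.(rec X. b.(d.(c.X + c.X))\{b}) + c.(rec X. b.(d.(c.X + c.X))\{b})))\{b} | -d-> n2
  n2 = (c.(rec X. b.(d.(c.X + c.X))\{b}) + c.(rec X. b.(d.(c.X + c.X))\{b}))\{b} | -c-> n3
  n3 = (rec X. b.(d.(c.X + c.X))\{b})\{b} | ∅
Partition-refinement fixed point:
  B0 = {m0, n0}
  B1 = {m1, n1}
  B2 = {m2, n2}
  B3 = {m3, n3}
m0 ∈ B0, n0 ∈ B0 → same block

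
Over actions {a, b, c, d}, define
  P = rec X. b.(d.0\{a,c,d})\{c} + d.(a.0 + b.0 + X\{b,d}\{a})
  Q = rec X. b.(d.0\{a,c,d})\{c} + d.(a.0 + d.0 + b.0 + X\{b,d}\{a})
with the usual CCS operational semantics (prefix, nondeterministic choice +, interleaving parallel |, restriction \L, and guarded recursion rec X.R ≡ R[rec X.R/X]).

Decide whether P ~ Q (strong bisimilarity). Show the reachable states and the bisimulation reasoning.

P ≁ Q

LTS(P): 5 reachable states
  u0 = rec X. b.(d.0\{a,c,d})\{c} + d.(a.0 + b.0 + X\{b,d}\{a}) has moves -b-> u1, -d-> u2
  u1 = (d.0\{a,c,d})\{c} has moves -d-> u3
  u2 = a.0 + b.0 + (rec X. b.(d.0\{a,c,d})\{c} + d.(a.0 + b.0 + X\{b,d}\{a}))\{b,d}\{a} has moves -a-> u4, -b-> u4
  u3 = 0\{a,c,d}\{c} has moves ∅
  u4 = 0 has moves ∅
LTS(Q): 5 reachable states
  v0 = rec X. b.(d.0\{a,c,d})\{c} + d.(a.0 + d.0 + b.0 + X\{b,d}\{a}) has moves -b-> v1, -d-> v2
  v1 = (d.0\{a,c,d})\{c} has moves -d-> v3
  v2 = a.0 + d.0 + b.0 + (rec X. b.(d.0\{a,c,d})\{c} + d.(a.0 + d.0 + b.0 + X\{b,d}\{a}))\{b,d}\{a} has moves -a-> v4, -b-> v4, -d-> v4
  v3 = 0\{a,c,d}\{c} has moves ∅
  v4 = 0 has moves ∅
Partition-refinement fixed point:
  B0 = {u0}
  B1 = {u1, v1}
  B2 = {u3, u4, v3, v4}
  B3 = {u2}
  B4 = {v0}
  B5 = {v2}
u0 ∈ B0, v0 ∈ B4 → different blocks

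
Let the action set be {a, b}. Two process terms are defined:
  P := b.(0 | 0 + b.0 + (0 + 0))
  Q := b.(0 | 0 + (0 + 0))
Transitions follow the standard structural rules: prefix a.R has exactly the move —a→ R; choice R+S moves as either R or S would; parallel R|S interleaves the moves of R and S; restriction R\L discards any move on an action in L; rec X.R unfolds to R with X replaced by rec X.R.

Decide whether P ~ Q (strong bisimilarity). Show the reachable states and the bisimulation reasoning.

NO

LTS(P): 3 reachable states
  s0 = b.(0 | 0 + b.0 + (0 + 0)) | =b=> s1
  s1 = 0 | 0 + b.0 + (0 + 0) | =b=> s2
  s2 = 0 | deadlocked
LTS(Q): 2 reachable states
  t0 = b.(0 | 0 + (0 + 0)) | =b=> t1
  t1 = 0 | 0 + (0 + 0) | deadlocked
Partition-refinement fixed point:
  B0 = {s0}
  B1 = {s1, t0}
  B2 = {s2, t1}
s0 ∈ B0, t0 ∈ B1 → different blocks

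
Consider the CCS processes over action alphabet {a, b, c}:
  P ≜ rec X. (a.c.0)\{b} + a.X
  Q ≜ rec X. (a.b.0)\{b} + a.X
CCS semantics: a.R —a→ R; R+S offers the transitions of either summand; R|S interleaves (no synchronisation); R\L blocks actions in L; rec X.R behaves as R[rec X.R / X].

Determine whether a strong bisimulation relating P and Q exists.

NO

P's transition system — 3 states:
  s0 = rec X. (a.c.0)\{b} + a.X → =a=> s0, =a=> s1
  s1 = (c.0)\{b} → =c=> s2
  s2 = 0\{b} → ∅
Q's transition system — 2 states:
  t0 = rec X. (a.b.0)\{b} + a.X → =a=> t0, =a=> t1
  t1 = (b.0)\{b} → ∅
Coarsest stable partition (strong bisimilarity classes):
  B0 = {s0}
  B1 = {s1}
  B2 = {s2, t1}
  B3 = {t0}
s0 ∈ B0, t0 ∈ B3 → different blocks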